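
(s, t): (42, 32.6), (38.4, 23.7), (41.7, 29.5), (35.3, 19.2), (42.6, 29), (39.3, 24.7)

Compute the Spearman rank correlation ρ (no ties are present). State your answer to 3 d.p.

0.829

Rank s: 5, 2, 4, 1, 6, 3
Rank t: 6, 2, 5, 1, 4, 3
d = rank(s) − rank(t): -1, 0, -1, 0, 2, 0; Σd² = 6
ρ = 1 − 6Σd² / [n(n²−1)] = 1 − 6×6 / (6×35) = 1 − 36/210 ≈ 0.829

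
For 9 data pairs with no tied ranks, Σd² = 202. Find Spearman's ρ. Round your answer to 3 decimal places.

-0.683

ρ = 1 − 6Σd² / [n(n²−1)] = 1 − 6×202 / (9×80)
  = 1 − 1212/720 = 1 − 1.6833 ≈ -0.683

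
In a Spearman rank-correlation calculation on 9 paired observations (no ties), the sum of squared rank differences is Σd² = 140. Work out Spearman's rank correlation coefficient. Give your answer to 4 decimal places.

-0.1667

ρ = 1 − 6Σd² / [n(n²−1)] = 1 − 6×140 / (9×80)
  = 1 − 840/720 = 1 − 1.16667 ≈ -0.1667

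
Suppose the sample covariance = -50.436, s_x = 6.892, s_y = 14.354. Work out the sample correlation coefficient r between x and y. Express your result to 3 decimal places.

-0.510

r = Cov(x,y) / (s_x · s_y) = -50.436 / (6.892 × 14.354)
  = -50.436 / 98.9278 ≈ -0.510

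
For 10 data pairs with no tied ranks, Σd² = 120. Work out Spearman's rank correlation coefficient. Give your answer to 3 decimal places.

ρ = 1 − 6Σd² / [n(n²−1)] = 1 − 6×120 / (10×99)
  = 1 − 720/990 = 1 − 0.7273 ≈ 0.273

0.273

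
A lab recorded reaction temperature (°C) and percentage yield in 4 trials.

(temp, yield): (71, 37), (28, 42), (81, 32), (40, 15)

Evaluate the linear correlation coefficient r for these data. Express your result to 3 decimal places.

0.074

n = 4, Σx = 220, Σy = 126, Σx² = 13986, Σy² = 4382, Σxy = 6995
nΣxy − ΣxΣy = 27980 − 27720 = 260
nΣx² − (Σx)² = 55944 − 48400 = 7544; nΣy² − (Σy)² = 17528 − 15876 = 1652
r = 260 / √(7544 × 1652) = 260 / 3530.2532 ≈ 0.074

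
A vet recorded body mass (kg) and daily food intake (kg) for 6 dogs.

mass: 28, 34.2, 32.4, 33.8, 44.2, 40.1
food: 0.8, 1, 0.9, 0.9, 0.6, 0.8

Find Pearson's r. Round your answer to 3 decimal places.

n = 6, Σx = 212.7, Σy = 5, Σx² = 7707.49, Σy² = 4.26, Σxy = 174.78
nΣxy − ΣxΣy = 1048.68 − 1063.5 = -14.82
nΣx² − (Σx)² = 46244.94 − 45241.29 = 1003.65; nΣy² − (Σy)² = 25.56 − 25 = 0.56
r = -14.82 / √(1003.65 × 0.56) = -14.82 / 23.7075 ≈ -0.625

-0.625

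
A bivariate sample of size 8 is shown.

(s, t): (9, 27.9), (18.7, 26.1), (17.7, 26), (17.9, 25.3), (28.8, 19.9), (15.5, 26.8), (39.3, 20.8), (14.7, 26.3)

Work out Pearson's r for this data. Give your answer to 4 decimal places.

n = 8, Σs = 161.6, Σt = 199.1, Σs² = 3894.66, Σt² = 5014.29, Σst = 3844.81
nΣst − ΣsΣt = 30758.48 − 32174.56 = -1416.08
nΣs² − (Σs)² = 31157.28 − 26114.56 = 5042.72; nΣt² − (Σt)² = 40114.32 − 39640.81 = 473.51
r = -1416.08 / √(5042.72 × 473.51) = -1416.08 / 1545.2438 ≈ -0.9164

-0.9164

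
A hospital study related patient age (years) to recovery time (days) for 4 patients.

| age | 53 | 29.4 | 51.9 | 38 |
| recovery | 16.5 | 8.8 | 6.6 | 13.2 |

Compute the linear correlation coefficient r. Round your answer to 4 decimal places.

0.2289

n = 4, Σx = 172.3, Σy = 45.1, Σx² = 7810.97, Σy² = 567.49, Σxy = 1977.36
nΣxy − ΣxΣy = 7909.44 − 7770.73 = 138.71
nΣx² − (Σx)² = 31243.88 − 29687.29 = 1556.59; nΣy² − (Σy)² = 2269.96 − 2034.01 = 235.95
r = 138.71 / √(1556.59 × 235.95) = 138.71 / 606.0342 ≈ 0.2289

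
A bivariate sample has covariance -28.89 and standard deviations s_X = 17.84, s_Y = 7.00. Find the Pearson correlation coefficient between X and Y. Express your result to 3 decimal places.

r = Cov(X,Y) / (s_X · s_Y) = -28.89 / (17.84 × 7.00)
  = -28.89 / 124.8800 ≈ -0.231

-0.231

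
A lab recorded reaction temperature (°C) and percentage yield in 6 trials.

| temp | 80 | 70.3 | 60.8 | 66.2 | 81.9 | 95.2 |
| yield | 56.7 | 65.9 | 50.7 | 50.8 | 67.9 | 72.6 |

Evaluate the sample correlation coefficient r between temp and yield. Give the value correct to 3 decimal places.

n = 6, Σx = 454.4, Σy = 364.6, Σx² = 35191.82, Σy² = 22590, Σxy = 28086.82
nΣxy − ΣxΣy = 168520.92 − 165674.24 = 2846.68
nΣx² − (Σx)² = 211150.92 − 206479.36 = 4671.56; nΣy² − (Σy)² = 135540 − 132933.16 = 2606.84
r = 2846.68 / √(4671.56 × 2606.84) = 2846.68 / 3489.7005 ≈ 0.816

0.816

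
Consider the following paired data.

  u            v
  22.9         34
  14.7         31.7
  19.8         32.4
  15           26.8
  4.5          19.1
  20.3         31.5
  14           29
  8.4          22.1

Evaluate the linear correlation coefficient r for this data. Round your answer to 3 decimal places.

n = 8, Σu = 119.6, Σv = 226.6, Σu² = 2056.44, Σv² = 6615.36, Σuv = 3605.15
nΣuv − ΣuΣv = 28841.2 − 27101.36 = 1739.84
nΣu² − (Σu)² = 16451.52 − 14304.16 = 2147.36; nΣv² − (Σv)² = 52922.88 − 51347.56 = 1575.32
r = 1739.84 / √(2147.36 × 1575.32) = 1739.84 / 1839.2333 ≈ 0.946

0.946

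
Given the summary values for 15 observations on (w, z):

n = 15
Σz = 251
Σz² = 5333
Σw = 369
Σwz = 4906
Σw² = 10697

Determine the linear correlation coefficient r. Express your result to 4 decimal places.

r = (nΣwz − ΣwΣz) / √[(nΣw² − (Σw)²)(nΣz² − (Σz)²)]
Numerator: 15×4906 − 369×251 = -19029
Denominator: √[(160455 − 136161)(79995 − 63001)] = √[24294 × 16994] = 20318.7656
r = -19029 / 20318.7656 ≈ -0.9365

-0.9365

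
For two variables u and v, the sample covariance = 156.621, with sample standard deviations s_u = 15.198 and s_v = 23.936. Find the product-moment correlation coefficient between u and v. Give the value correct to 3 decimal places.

r = Cov(u,v) / (s_u · s_v) = 156.621 / (15.198 × 23.936)
  = 156.621 / 363.7793 ≈ 0.431

0.431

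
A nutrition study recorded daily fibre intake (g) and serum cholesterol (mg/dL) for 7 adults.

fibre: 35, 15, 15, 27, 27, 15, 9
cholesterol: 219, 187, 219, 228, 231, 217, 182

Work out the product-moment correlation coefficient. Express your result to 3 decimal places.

0.688

n = 7, Σx = 143, Σy = 1483, Σx² = 3439, Σy² = 316449, Σxy = 31041
nΣxy − ΣxΣy = 217287 − 212069 = 5218
nΣx² − (Σx)² = 24073 − 20449 = 3624; nΣy² − (Σy)² = 2215143 − 2199289 = 15854
r = 5218 / √(3624 × 15854) = 5218 / 7579.9008 ≈ 0.688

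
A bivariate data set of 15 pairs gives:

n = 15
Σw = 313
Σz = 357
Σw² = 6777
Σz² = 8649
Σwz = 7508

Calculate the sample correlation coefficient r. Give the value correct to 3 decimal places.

0.303

r = (nΣwz − ΣwΣz) / √[(nΣw² − (Σw)²)(nΣz² − (Σz)²)]
Numerator: 15×7508 − 313×357 = 879
Denominator: √[(101655 − 97969)(129735 − 127449)] = √[3686 × 2286] = 2902.7911
r = 879 / 2902.7911 ≈ 0.303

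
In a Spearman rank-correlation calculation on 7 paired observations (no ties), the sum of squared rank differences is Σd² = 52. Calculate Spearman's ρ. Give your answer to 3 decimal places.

ρ = 1 − 6Σd² / [n(n²−1)] = 1 − 6×52 / (7×48)
  = 1 − 312/336 = 1 − 0.9286 ≈ 0.071

0.071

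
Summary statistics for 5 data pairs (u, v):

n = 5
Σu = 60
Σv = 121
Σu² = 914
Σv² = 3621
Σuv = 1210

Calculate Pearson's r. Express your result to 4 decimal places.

r = (nΣuv − ΣuΣv) / √[(nΣu² − (Σu)²)(nΣv² − (Σv)²)]
Numerator: 5×1210 − 60×121 = -1210
Denominator: √[(4570 − 3600)(18105 − 14641)] = √[970 × 3464] = 1833.0521
r = -1210 / 1833.0521 ≈ -0.6601

-0.6601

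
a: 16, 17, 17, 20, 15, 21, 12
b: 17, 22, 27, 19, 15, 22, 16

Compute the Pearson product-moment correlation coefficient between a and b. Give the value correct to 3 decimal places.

n = 7, Σa = 118, Σb = 138, Σa² = 2044, Σb² = 2828, Σab = 2364
nΣab − ΣaΣb = 16548 − 16284 = 264
nΣa² − (Σa)² = 14308 − 13924 = 384; nΣb² − (Σb)² = 19796 − 19044 = 752
r = 264 / √(384 × 752) = 264 / 537.3714 ≈ 0.491

0.491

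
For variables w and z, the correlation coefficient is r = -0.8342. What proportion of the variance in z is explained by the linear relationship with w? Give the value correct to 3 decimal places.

0.696

r² = (-0.8342)² = 0.696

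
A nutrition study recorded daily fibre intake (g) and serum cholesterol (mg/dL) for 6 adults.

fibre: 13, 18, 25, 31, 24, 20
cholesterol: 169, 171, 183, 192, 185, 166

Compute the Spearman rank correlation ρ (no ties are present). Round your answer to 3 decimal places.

Rank fibre: 1, 2, 5, 6, 4, 3
Rank cholesterol: 2, 3, 4, 6, 5, 1
d = rank(fibre) − rank(cholesterol): -1, -1, 1, 0, -1, 2; Σd² = 8
ρ = 1 − 6Σd² / [n(n²−1)] = 1 − 6×8 / (6×35) = 1 − 48/210 ≈ 0.771

0.771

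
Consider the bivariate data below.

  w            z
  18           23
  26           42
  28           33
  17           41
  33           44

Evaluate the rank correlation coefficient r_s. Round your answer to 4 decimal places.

0.5000

Rank w: 2, 3, 4, 1, 5
Rank z: 1, 4, 2, 3, 5
d = rank(w) − rank(z): 1, -1, 2, -2, 0; Σd² = 10
ρ = 1 − 6Σd² / [n(n²−1)] = 1 − 6×10 / (5×24) = 1 − 60/120 ≈ 0.5000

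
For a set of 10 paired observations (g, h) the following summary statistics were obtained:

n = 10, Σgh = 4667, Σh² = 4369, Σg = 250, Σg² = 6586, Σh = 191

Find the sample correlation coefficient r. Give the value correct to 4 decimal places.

-0.2194

r = (nΣgh − ΣgΣh) / √[(nΣg² − (Σg)²)(nΣh² − (Σh)²)]
Numerator: 10×4667 − 250×191 = -1080
Denominator: √[(65860 − 62500)(43690 − 36481)] = √[3360 × 7209] = 4921.6095
r = -1080 / 4921.6095 ≈ -0.2194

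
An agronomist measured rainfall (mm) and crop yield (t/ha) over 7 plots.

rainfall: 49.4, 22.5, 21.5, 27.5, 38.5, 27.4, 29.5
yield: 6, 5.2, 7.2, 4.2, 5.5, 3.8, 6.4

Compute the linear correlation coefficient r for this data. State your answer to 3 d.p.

n = 7, Σx = 216.3, Σy = 38.3, Σx² = 7268.37, Σy² = 218.17, Σxy = 1188.37
nΣxy − ΣxΣy = 8318.59 − 8284.29 = 34.3
nΣx² − (Σx)² = 50878.59 − 46785.69 = 4092.9; nΣy² − (Σy)² = 1527.19 − 1466.89 = 60.3
r = 34.3 / √(4092.9 × 60.3) = 34.3 / 496.7916 ≈ 0.069

0.069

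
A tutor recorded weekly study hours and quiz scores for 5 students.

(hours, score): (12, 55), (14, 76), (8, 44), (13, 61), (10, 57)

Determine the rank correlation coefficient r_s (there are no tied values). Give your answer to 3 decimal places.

0.900

Rank hours: 3, 5, 1, 4, 2
Rank score: 2, 5, 1, 4, 3
d = rank(hours) − rank(score): 1, 0, 0, 0, -1; Σd² = 2
ρ = 1 − 6Σd² / [n(n²−1)] = 1 − 6×2 / (5×24) = 1 − 12/120 ≈ 0.900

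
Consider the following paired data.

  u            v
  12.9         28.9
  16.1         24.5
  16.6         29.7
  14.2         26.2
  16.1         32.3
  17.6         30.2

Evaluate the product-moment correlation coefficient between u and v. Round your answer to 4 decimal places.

0.2735

n = 6, Σu = 93.5, Σv = 171.8, Σu² = 1471.79, Σv² = 4959.32, Σuv = 2683.87
nΣuv − ΣuΣv = 16103.22 − 16063.3 = 39.92
nΣu² − (Σu)² = 8830.74 − 8742.25 = 88.49; nΣv² − (Σv)² = 29755.92 − 29515.24 = 240.68
r = 39.92 / √(88.49 × 240.68) = 39.92 / 145.9376 ≈ 0.2735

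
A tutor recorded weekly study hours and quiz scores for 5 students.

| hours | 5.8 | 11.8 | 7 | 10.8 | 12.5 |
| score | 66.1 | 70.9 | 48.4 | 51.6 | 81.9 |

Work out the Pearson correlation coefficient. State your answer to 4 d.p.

0.5102

n = 5, Σx = 47.9, Σy = 318.9, Σx² = 494.77, Σy² = 21108.75, Σxy = 3139.83
nΣxy − ΣxΣy = 15699.15 − 15275.31 = 423.84
nΣx² − (Σx)² = 2473.85 − 2294.41 = 179.44; nΣy² − (Σy)² = 105543.75 − 101697.21 = 3846.54
r = 423.84 / √(179.44 × 3846.54) = 423.84 / 830.7967 ≈ 0.5102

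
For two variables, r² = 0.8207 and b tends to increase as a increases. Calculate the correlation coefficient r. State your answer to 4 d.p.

0.9059

|r| = √0.8207 = 0.9059
The association is positive, so r = 0.9059.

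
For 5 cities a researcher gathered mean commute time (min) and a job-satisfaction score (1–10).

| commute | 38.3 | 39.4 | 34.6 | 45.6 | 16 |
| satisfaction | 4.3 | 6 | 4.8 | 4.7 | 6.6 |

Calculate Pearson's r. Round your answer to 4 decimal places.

n = 5, Σx = 173.9, Σy = 26.4, Σx² = 6551.77, Σy² = 143.18, Σxy = 887.09
nΣxy − ΣxΣy = 4435.45 − 4590.96 = -155.51
nΣx² − (Σx)² = 32758.85 − 30241.21 = 2517.64; nΣy² − (Σy)² = 715.9 − 696.96 = 18.94
r = -155.51 / √(2517.64 × 18.94) = -155.51 / 218.3669 ≈ -0.7122

-0.7122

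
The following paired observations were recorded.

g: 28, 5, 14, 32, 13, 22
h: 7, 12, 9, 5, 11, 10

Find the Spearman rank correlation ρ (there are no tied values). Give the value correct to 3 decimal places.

-0.943

Rank g: 5, 1, 3, 6, 2, 4
Rank h: 2, 6, 3, 1, 5, 4
d = rank(g) − rank(h): 3, -5, 0, 5, -3, 0; Σd² = 68
ρ = 1 − 6Σd² / [n(n²−1)] = 1 − 6×68 / (6×35) = 1 − 408/210 ≈ -0.943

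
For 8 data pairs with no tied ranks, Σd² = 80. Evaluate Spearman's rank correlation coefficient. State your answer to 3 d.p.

0.048

ρ = 1 − 6Σd² / [n(n²−1)] = 1 − 6×80 / (8×63)
  = 1 − 480/504 = 1 − 0.9524 ≈ 0.048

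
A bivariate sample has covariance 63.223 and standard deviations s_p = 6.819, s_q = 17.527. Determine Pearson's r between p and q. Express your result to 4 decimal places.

0.5290

r = Cov(p,q) / (s_p · s_q) = 63.223 / (6.819 × 17.527)
  = 63.223 / 119.5166 ≈ 0.5290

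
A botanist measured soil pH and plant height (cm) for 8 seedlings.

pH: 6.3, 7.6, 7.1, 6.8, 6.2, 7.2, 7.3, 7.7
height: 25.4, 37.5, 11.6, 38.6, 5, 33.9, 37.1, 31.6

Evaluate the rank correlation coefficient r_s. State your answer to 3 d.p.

Rank pH: 2, 7, 4, 3, 1, 5, 6, 8
Rank height: 3, 7, 2, 8, 1, 5, 6, 4
d = rank(pH) − rank(height): -1, 0, 2, -5, 0, 0, 0, 4; Σd² = 46
ρ = 1 − 6Σd² / [n(n²−1)] = 1 − 6×46 / (8×63) = 1 − 276/504 ≈ 0.452

0.452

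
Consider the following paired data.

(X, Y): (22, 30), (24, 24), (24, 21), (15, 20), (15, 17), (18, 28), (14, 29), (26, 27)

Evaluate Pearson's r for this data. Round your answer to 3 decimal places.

0.225

n = 8, ΣX = 158, ΣY = 196, ΣX² = 3282, ΣY² = 4960, ΣXY = 3907
nΣXY − ΣXΣY = 31256 − 30968 = 288
nΣX² − (ΣX)² = 26256 − 24964 = 1292; nΣY² − (ΣY)² = 39680 − 38416 = 1264
r = 288 / √(1292 × 1264) = 288 / 1277.9233 ≈ 0.225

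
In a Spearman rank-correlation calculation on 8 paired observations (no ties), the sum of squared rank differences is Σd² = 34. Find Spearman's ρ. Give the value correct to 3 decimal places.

ρ = 1 − 6Σd² / [n(n²−1)] = 1 − 6×34 / (8×63)
  = 1 − 204/504 = 1 − 0.4048 ≈ 0.595

0.595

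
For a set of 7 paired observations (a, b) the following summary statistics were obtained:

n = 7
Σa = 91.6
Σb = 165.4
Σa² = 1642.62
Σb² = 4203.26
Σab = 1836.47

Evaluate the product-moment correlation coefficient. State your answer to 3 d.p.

-0.906

r = (nΣab − ΣaΣb) / √[(nΣa² − (Σa)²)(nΣb² − (Σb)²)]
Numerator: 7×1836.47 − 91.6×165.4 = -2295.35
Denominator: √[(11498.34 − 8390.56)(29422.82 − 27357.16)] = √[3107.78 × 2065.66] = 2533.6963
r = -2295.35 / 2533.6963 ≈ -0.906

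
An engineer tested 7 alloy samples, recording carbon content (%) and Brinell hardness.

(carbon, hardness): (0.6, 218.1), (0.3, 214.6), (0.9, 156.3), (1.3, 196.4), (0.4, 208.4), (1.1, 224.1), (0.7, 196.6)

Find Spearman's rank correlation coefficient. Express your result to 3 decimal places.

Rank carbon: 3, 1, 5, 7, 2, 6, 4
Rank hardness: 6, 5, 1, 2, 4, 7, 3
d = rank(carbon) − rank(hardness): -3, -4, 4, 5, -2, -1, 1; Σd² = 72
ρ = 1 − 6Σd² / [n(n²−1)] = 1 − 6×72 / (7×48) = 1 − 432/336 ≈ -0.286

-0.286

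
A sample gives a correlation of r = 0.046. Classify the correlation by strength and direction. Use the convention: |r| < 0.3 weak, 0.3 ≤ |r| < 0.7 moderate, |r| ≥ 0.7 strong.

r = 0.046 > 0 so the relationship is positive.
|r| = 0.046, which falls in the weak range.

weak positive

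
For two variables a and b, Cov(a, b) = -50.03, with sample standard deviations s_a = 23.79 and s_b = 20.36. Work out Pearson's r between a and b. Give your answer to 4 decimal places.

r = Cov(a,b) / (s_a · s_b) = -50.03 / (23.79 × 20.36)
  = -50.03 / 484.3644 ≈ -0.1033

-0.1033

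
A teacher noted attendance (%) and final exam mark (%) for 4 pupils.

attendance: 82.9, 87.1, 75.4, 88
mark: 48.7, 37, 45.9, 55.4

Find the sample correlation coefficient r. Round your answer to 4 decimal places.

0.0726

n = 4, Σx = 333.4, Σy = 187, Σx² = 27887.98, Σy² = 8916.66, Σxy = 15595.99
nΣxy − ΣxΣy = 62383.96 − 62345.8 = 38.16
nΣx² − (Σx)² = 111551.92 − 111155.56 = 396.36; nΣy² − (Σy)² = 35666.64 − 34969 = 697.64
r = 38.16 / √(396.36 × 697.64) = 38.16 / 525.8484 ≈ 0.0726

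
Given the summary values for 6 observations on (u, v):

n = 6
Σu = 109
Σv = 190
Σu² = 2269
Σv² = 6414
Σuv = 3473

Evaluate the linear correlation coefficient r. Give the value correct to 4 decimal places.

0.0630

r = (nΣuv − ΣuΣv) / √[(nΣu² − (Σu)²)(nΣv² − (Σv)²)]
Numerator: 6×3473 − 109×190 = 128
Denominator: √[(13614 − 11881)(38484 − 36100)] = √[1733 × 2384] = 2032.6023
r = 128 / 2032.6023 ≈ 0.0630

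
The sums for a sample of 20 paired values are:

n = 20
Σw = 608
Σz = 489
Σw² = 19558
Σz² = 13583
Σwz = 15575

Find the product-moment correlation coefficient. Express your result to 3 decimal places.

r = (nΣwz − ΣwΣz) / √[(nΣw² − (Σw)²)(nΣz² − (Σz)²)]
Numerator: 20×15575 − 608×489 = 14188
Denominator: √[(391160 − 369664)(271660 − 239121)] = √[21496 × 32539] = 26447.2748
r = 14188 / 26447.2748 ≈ 0.536

0.536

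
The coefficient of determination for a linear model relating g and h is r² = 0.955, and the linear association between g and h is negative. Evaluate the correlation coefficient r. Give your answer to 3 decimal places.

|r| = √0.955 = 0.977
The association is negative, so r = −0.977.

-0.977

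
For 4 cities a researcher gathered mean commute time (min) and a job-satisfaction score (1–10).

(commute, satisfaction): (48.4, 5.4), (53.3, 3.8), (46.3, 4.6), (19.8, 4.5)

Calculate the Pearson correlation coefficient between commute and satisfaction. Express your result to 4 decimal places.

n = 4, Σx = 167.8, Σy = 18.3, Σx² = 7719.18, Σy² = 85.01, Σxy = 765.98
nΣxy − ΣxΣy = 3063.92 − 3070.74 = -6.82
nΣx² − (Σx)² = 30876.72 − 28156.84 = 2719.88; nΣy² − (Σy)² = 340.04 − 334.89 = 5.15
r = -6.82 / √(2719.88 × 5.15) = -6.82 / 118.3528 ≈ -0.0576

-0.0576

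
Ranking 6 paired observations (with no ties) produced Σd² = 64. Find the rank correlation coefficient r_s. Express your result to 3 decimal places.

ρ = 1 − 6Σd² / [n(n²−1)] = 1 − 6×64 / (6×35)
  = 1 − 384/210 = 1 − 1.8286 ≈ -0.829

-0.829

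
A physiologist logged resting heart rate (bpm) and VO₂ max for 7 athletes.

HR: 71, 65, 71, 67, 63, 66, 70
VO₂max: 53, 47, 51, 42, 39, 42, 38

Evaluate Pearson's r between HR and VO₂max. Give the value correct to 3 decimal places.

0.539

n = 7, Σx = 473, Σy = 312, Σx² = 32021, Σy² = 14112, Σxy = 21142
nΣxy − ΣxΣy = 147994 − 147576 = 418
nΣx² − (Σx)² = 224147 − 223729 = 418; nΣy² − (Σy)² = 98784 − 97344 = 1440
r = 418 / √(418 × 1440) = 418 / 775.8350 ≈ 0.539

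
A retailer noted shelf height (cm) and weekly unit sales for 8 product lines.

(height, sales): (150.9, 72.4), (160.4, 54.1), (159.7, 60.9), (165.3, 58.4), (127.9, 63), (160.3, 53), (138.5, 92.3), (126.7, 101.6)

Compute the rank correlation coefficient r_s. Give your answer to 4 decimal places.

Rank height: 4, 7, 5, 8, 2, 6, 3, 1
Rank sales: 6, 2, 4, 3, 5, 1, 7, 8
d = rank(height) − rank(sales): -2, 5, 1, 5, -3, 5, -4, -7; Σd² = 154
ρ = 1 − 6Σd² / [n(n²−1)] = 1 − 6×154 / (8×63) = 1 − 924/504 ≈ -0.8333

-0.8333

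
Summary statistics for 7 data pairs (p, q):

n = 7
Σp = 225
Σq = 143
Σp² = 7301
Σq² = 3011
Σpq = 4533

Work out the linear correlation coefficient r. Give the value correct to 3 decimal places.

-0.807

r = (nΣpq − ΣpΣq) / √[(nΣp² − (Σp)²)(nΣq² − (Σq)²)]
Numerator: 7×4533 − 225×143 = -444
Denominator: √[(51107 − 50625)(21077 − 20449)] = √[482 × 628] = 550.1782
r = -444 / 550.1782 ≈ -0.807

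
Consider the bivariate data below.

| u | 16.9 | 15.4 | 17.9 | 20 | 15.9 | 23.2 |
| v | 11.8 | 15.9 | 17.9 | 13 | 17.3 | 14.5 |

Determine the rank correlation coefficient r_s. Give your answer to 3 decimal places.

Rank u: 3, 1, 4, 5, 2, 6
Rank v: 1, 4, 6, 2, 5, 3
d = rank(u) − rank(v): 2, -3, -2, 3, -3, 3; Σd² = 44
ρ = 1 − 6Σd² / [n(n²−1)] = 1 − 6×44 / (6×35) = 1 − 264/210 ≈ -0.257

-0.257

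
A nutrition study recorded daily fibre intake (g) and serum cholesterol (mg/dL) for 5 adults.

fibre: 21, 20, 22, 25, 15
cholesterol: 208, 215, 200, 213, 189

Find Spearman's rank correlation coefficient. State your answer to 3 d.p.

Rank fibre: 3, 2, 4, 5, 1
Rank cholesterol: 3, 5, 2, 4, 1
d = rank(fibre) − rank(cholesterol): 0, -3, 2, 1, 0; Σd² = 14
ρ = 1 − 6Σd² / [n(n²−1)] = 1 − 6×14 / (5×24) = 1 − 84/120 ≈ 0.300

0.300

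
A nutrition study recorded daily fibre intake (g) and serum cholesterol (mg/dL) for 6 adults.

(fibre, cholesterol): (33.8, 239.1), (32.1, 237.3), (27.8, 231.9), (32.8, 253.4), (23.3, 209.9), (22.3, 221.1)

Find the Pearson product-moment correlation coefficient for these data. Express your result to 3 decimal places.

n = 6, Σx = 172.1, Σy = 1392.7, Σx² = 5061.71, Σy² = 324412.49, Σxy = 40278.45
nΣxy − ΣxΣy = 241670.7 − 239683.67 = 1987.03
nΣx² − (Σx)² = 30370.26 − 29618.41 = 751.85; nΣy² − (Σy)² = 1946474.94 − 1939613.29 = 6861.65
r = 1987.03 / √(751.85 × 6861.65) = 1987.03 / 2271.3281 ≈ 0.875

0.875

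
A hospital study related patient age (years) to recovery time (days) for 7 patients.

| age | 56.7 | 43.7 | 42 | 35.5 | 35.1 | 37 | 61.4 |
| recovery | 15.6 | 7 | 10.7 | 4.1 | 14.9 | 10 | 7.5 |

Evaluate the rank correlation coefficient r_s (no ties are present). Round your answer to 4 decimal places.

0.0357

Rank age: 6, 5, 4, 2, 1, 3, 7
Rank recovery: 7, 2, 5, 1, 6, 4, 3
d = rank(age) − rank(recovery): -1, 3, -1, 1, -5, -1, 4; Σd² = 54
ρ = 1 − 6Σd² / [n(n²−1)] = 1 − 6×54 / (7×48) = 1 − 324/336 ≈ 0.0357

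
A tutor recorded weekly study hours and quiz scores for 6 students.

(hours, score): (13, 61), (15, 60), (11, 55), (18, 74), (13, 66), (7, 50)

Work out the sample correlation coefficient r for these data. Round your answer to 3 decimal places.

0.906

n = 6, Σx = 77, Σy = 366, Σx² = 1057, Σy² = 22678, Σxy = 4838
nΣxy − ΣxΣy = 29028 − 28182 = 846
nΣx² − (Σx)² = 6342 − 5929 = 413; nΣy² − (Σy)² = 136068 − 133956 = 2112
r = 846 / √(413 × 2112) = 846 / 933.9465 ≈ 0.906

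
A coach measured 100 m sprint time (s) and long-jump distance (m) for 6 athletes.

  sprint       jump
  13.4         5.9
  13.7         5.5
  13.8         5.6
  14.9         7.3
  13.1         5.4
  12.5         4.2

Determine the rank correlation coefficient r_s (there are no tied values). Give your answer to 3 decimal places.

0.829

Rank sprint: 3, 4, 5, 6, 2, 1
Rank jump: 5, 3, 4, 6, 2, 1
d = rank(sprint) − rank(jump): -2, 1, 1, 0, 0, 0; Σd² = 6
ρ = 1 − 6Σd² / [n(n²−1)] = 1 − 6×6 / (6×35) = 1 − 36/210 ≈ 0.829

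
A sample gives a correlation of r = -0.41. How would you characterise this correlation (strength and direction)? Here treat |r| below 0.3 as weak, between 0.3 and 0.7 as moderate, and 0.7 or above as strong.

moderate negative

r = -0.41 < 0 so the relationship is negative.
|r| = 0.41, which falls in the moderate range.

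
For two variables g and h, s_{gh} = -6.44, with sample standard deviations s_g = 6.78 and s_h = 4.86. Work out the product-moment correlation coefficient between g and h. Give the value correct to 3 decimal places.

-0.195

r = Cov(g,h) / (s_g · s_h) = -6.44 / (6.78 × 4.86)
  = -6.44 / 32.9508 ≈ -0.195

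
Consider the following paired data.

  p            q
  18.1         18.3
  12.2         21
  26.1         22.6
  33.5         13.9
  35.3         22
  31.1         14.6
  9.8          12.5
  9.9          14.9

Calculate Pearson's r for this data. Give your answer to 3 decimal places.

0.225

n = 8, Σp = 176, Σq = 139.8, Σp² = 4687.26, Σq² = 2555.28, Σpq = 3143.61
nΣpq − ΣpΣq = 25148.88 − 24604.8 = 544.08
nΣp² − (Σp)² = 37498.08 − 30976 = 6522.08; nΣq² − (Σq)² = 20442.24 − 19544.04 = 898.2
r = 544.08 / √(6522.08 × 898.2) = 544.08 / 2420.3579 ≈ 0.225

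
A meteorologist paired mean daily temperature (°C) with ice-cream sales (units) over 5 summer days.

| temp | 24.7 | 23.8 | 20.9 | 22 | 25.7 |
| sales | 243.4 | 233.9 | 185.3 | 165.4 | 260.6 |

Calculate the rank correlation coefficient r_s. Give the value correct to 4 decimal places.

0.9000

Rank temp: 4, 3, 1, 2, 5
Rank sales: 4, 3, 2, 1, 5
d = rank(temp) − rank(sales): 0, 0, -1, 1, 0; Σd² = 2
ρ = 1 − 6Σd² / [n(n²−1)] = 1 − 6×2 / (5×24) = 1 − 12/120 ≈ 0.9000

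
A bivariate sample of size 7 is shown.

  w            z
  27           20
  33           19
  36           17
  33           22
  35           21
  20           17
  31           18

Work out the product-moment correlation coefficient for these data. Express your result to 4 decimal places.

0.3423

n = 7, Σw = 215, Σz = 134, Σw² = 6789, Σz² = 2588, Σwz = 4138
nΣwz − ΣwΣz = 28966 − 28810 = 156
nΣw² − (Σw)² = 47523 − 46225 = 1298; nΣz² − (Σz)² = 18116 − 17956 = 160
r = 156 / √(1298 × 160) = 156 / 455.7192 ≈ 0.3423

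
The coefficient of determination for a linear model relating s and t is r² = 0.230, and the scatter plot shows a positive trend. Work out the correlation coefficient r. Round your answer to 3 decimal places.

|r| = √0.230 = 0.480
The association is positive, so r = 0.480.

0.480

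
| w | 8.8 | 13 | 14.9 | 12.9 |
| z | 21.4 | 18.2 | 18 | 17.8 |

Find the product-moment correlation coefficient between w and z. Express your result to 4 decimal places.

n = 4, Σw = 49.6, Σz = 75.4, Σw² = 634.86, Σz² = 1430.04, Σwz = 922.74
nΣwz − ΣwΣz = 3690.96 − 3739.84 = -48.88
nΣw² − (Σw)² = 2539.44 − 2460.16 = 79.28; nΣz² − (Σz)² = 5720.16 − 5685.16 = 35
r = -48.88 / √(79.28 × 35) = -48.88 / 52.6764 ≈ -0.9279

-0.9279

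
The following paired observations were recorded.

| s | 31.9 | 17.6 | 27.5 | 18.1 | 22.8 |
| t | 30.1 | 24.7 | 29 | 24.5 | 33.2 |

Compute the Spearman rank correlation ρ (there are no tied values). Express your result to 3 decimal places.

0.600

Rank s: 5, 1, 4, 2, 3
Rank t: 4, 2, 3, 1, 5
d = rank(s) − rank(t): 1, -1, 1, 1, -2; Σd² = 8
ρ = 1 − 6Σd² / [n(n²−1)] = 1 − 6×8 / (5×24) = 1 − 48/120 ≈ 0.600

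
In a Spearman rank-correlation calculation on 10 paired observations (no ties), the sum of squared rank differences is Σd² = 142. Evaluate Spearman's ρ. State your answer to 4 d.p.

0.1394

ρ = 1 − 6Σd² / [n(n²−1)] = 1 − 6×142 / (10×99)
  = 1 − 852/990 = 1 − 0.86061 ≈ 0.1394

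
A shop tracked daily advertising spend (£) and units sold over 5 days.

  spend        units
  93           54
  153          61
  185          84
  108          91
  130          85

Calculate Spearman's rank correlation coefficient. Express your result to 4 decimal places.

Rank spend: 1, 4, 5, 2, 3
Rank units: 1, 2, 3, 5, 4
d = rank(spend) − rank(units): 0, 2, 2, -3, -1; Σd² = 18
ρ = 1 − 6Σd² / [n(n²−1)] = 1 − 6×18 / (5×24) = 1 − 108/120 ≈ 0.1000

0.1000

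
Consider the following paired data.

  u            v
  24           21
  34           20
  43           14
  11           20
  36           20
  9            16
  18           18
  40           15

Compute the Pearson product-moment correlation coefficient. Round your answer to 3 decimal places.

n = 8, Σu = 215, Σv = 144, Σu² = 7003, Σv² = 2642, Σuv = 3794
nΣuv − ΣuΣv = 30352 − 30960 = -608
nΣu² − (Σu)² = 56024 − 46225 = 9799; nΣv² − (Σv)² = 21136 − 20736 = 400
r = -608 / √(9799 × 400) = -608 / 1979.7980 ≈ -0.307

-0.307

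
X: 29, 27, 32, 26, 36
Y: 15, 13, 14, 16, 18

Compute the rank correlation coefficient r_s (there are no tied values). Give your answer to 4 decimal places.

0.3000

Rank X: 3, 2, 4, 1, 5
Rank Y: 3, 1, 2, 4, 5
d = rank(X) − rank(Y): 0, 1, 2, -3, 0; Σd² = 14
ρ = 1 − 6Σd² / [n(n²−1)] = 1 − 6×14 / (5×24) = 1 − 84/120 ≈ 0.3000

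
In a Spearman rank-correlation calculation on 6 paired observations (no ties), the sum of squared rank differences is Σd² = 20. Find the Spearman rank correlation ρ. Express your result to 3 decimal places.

0.429

ρ = 1 − 6Σd² / [n(n²−1)] = 1 − 6×20 / (6×35)
  = 1 − 120/210 = 1 − 0.5714 ≈ 0.429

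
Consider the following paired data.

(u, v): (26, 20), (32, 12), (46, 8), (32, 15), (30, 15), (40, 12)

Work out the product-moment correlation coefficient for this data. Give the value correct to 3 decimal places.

-0.904

n = 6, Σu = 206, Σv = 82, Σu² = 7340, Σv² = 1202, Σuv = 2682
nΣuv − ΣuΣv = 16092 − 16892 = -800
nΣu² − (Σu)² = 44040 − 42436 = 1604; nΣv² − (Σv)² = 7212 − 6724 = 488
r = -800 / √(1604 × 488) = -800 / 884.7327 ≈ -0.904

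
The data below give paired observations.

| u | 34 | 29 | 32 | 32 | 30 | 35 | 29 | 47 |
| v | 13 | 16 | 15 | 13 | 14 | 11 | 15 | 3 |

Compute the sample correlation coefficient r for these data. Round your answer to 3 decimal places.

-0.980

n = 8, Σu = 268, Σv = 100, Σu² = 9220, Σv² = 1370, Σuv = 3183
nΣuv − ΣuΣv = 25464 − 26800 = -1336
nΣu² − (Σu)² = 73760 − 71824 = 1936; nΣv² − (Σv)² = 10960 − 10000 = 960
r = -1336 / √(1936 × 960) = -1336 / 1363.2901 ≈ -0.980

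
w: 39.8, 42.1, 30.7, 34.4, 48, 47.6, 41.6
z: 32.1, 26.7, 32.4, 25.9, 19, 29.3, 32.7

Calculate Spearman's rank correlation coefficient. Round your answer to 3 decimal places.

Rank w: 3, 5, 1, 2, 7, 6, 4
Rank z: 5, 3, 6, 2, 1, 4, 7
d = rank(w) − rank(z): -2, 2, -5, 0, 6, 2, -3; Σd² = 82
ρ = 1 − 6Σd² / [n(n²−1)] = 1 − 6×82 / (7×48) = 1 − 492/336 ≈ -0.464

-0.464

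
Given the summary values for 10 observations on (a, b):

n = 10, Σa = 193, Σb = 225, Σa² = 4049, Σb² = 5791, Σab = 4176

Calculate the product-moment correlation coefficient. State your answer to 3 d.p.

-0.343

r = (nΣab − ΣaΣb) / √[(nΣa² − (Σa)²)(nΣb² − (Σb)²)]
Numerator: 10×4176 − 193×225 = -1665
Denominator: √[(40490 − 37249)(57910 − 50625)] = √[3241 × 7285] = 4859.0827
r = -1665 / 4859.0827 ≈ -0.343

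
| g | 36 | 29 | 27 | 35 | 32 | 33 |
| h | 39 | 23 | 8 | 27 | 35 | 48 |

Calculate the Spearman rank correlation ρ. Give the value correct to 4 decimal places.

0.7143

Rank g: 6, 2, 1, 5, 3, 4
Rank h: 5, 2, 1, 3, 4, 6
d = rank(g) − rank(h): 1, 0, 0, 2, -1, -2; Σd² = 10
ρ = 1 − 6Σd² / [n(n²−1)] = 1 − 6×10 / (6×35) = 1 − 60/210 ≈ 0.7143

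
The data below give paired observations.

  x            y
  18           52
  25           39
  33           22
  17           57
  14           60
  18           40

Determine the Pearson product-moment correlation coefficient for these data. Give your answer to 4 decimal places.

-0.9277

n = 6, Σx = 125, Σy = 270, Σx² = 2847, Σy² = 13158, Σxy = 5166
nΣxy − ΣxΣy = 30996 − 33750 = -2754
nΣx² − (Σx)² = 17082 − 15625 = 1457; nΣy² − (Σy)² = 78948 − 72900 = 6048
r = -2754 / √(1457 × 6048) = -2754 / 2968.4905 ≈ -0.9277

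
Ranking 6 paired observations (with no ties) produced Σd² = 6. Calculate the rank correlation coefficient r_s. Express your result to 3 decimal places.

0.829

ρ = 1 − 6Σd² / [n(n²−1)] = 1 − 6×6 / (6×35)
  = 1 − 36/210 = 1 − 0.1714 ≈ 0.829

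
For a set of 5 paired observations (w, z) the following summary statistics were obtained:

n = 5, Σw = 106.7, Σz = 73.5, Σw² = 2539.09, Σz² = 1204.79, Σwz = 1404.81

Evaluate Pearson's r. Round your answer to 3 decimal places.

-0.907

r = (nΣwz − ΣwΣz) / √[(nΣw² − (Σw)²)(nΣz² − (Σz)²)]
Numerator: 5×1404.81 − 106.7×73.5 = -818.4
Denominator: √[(12695.45 − 11384.89)(6023.95 − 5402.25)] = √[1310.56 × 621.7] = 902.6490
r = -818.4 / 902.6490 ≈ -0.907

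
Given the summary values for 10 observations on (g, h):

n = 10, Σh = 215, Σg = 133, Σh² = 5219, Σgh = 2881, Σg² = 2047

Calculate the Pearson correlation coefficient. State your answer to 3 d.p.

0.053

r = (nΣgh − ΣgΣh) / √[(nΣg² − (Σg)²)(nΣh² − (Σh)²)]
Numerator: 10×2881 − 133×215 = 215
Denominator: √[(20470 − 17689)(52190 − 46225)] = √[2781 × 5965] = 4072.9185
r = 215 / 4072.9185 ≈ 0.053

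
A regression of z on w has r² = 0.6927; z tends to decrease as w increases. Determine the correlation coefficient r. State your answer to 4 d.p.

|r| = √0.6927 = 0.8323
The association is negative, so r = −0.8323.

-0.8323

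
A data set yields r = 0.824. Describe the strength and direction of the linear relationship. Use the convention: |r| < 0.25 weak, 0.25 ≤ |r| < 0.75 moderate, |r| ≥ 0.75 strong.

r = 0.824 > 0 so the relationship is positive.
|r| = 0.824, which falls in the strong range.

strong positive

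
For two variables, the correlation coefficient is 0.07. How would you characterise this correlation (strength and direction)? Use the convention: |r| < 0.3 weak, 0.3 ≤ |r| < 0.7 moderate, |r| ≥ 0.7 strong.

r = 0.07 > 0 so the relationship is positive.
|r| = 0.07, which falls in the weak range.

weak positive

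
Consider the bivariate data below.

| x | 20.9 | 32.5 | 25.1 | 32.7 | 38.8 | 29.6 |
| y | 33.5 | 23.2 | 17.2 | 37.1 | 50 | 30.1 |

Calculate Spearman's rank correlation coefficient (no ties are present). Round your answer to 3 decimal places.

Rank x: 1, 4, 2, 5, 6, 3
Rank y: 4, 2, 1, 5, 6, 3
d = rank(x) − rank(y): -3, 2, 1, 0, 0, 0; Σd² = 14
ρ = 1 − 6Σd² / [n(n²−1)] = 1 − 6×14 / (6×35) = 1 − 84/210 ≈ 0.600

0.600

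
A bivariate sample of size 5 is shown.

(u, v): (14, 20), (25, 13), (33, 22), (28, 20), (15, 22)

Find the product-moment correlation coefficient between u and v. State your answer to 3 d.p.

-0.081

n = 5, Σu = 115, Σv = 97, Σu² = 2919, Σv² = 1937, Σuv = 2221
nΣuv − ΣuΣv = 11105 − 11155 = -50
nΣu² − (Σu)² = 14595 − 13225 = 1370; nΣv² − (Σv)² = 9685 − 9409 = 276
r = -50 / √(1370 × 276) = -50 / 614.9146 ≈ -0.081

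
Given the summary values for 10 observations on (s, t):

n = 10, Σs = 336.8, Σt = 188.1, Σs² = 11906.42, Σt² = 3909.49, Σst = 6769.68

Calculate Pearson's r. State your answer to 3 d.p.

0.950

r = (nΣst − ΣsΣt) / √[(nΣs² − (Σs)²)(nΣt² − (Σt)²)]
Numerator: 10×6769.68 − 336.8×188.1 = 4344.72
Denominator: √[(119064.2 − 113434.24)(39094.9 − 35381.61)] = √[5629.96 × 3713.29] = 4572.2723
r = 4344.72 / 4572.2723 ≈ 0.950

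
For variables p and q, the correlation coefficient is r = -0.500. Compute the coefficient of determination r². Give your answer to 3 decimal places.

r² = (-0.500)² = 0.250

0.250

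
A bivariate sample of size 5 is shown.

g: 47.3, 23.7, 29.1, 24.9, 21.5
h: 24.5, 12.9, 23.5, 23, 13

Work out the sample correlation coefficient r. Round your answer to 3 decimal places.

n = 5, Σg = 146.5, Σh = 96.9, Σg² = 4728.05, Σh² = 2016.91, Σgh = 3000.63
nΣgh − ΣgΣh = 15003.15 − 14195.85 = 807.3
nΣg² − (Σg)² = 23640.25 − 21462.25 = 2178; nΣh² − (Σh)² = 10084.55 − 9389.61 = 694.94
r = 807.3 / √(2178 × 694.94) = 807.3 / 1230.2761 ≈ 0.656

0.656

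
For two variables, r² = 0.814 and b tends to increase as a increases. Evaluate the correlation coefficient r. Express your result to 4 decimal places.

0.9022

|r| = √0.814 = 0.9022
The association is positive, so r = 0.9022.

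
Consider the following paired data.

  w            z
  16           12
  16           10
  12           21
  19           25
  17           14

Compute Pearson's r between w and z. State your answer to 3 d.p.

0.077

n = 5, Σw = 80, Σz = 82, Σw² = 1306, Σz² = 1506, Σwz = 1317
nΣwz − ΣwΣz = 6585 − 6560 = 25
nΣw² − (Σw)² = 6530 − 6400 = 130; nΣz² − (Σz)² = 7530 − 6724 = 806
r = 25 / √(130 × 806) = 25 / 323.6974 ≈ 0.077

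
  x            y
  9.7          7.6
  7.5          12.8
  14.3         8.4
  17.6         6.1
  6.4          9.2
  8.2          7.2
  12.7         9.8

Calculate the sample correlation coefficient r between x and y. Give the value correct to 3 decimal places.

-0.510

n = 7, Σx = 76.4, Σy = 61.1, Σx² = 934.08, Σy² = 561.89, Σxy = 639.58
nΣxy − ΣxΣy = 4477.06 − 4668.04 = -190.98
nΣx² − (Σx)² = 6538.56 − 5836.96 = 701.6; nΣy² − (Σy)² = 3933.23 − 3733.21 = 200.02
r = -190.98 / √(701.6 × 200.02) = -190.98 / 374.6118 ≈ -0.510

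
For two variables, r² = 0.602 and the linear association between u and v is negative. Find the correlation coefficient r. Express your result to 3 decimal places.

|r| = √0.602 = 0.776
The association is negative, so r = −0.776.

-0.776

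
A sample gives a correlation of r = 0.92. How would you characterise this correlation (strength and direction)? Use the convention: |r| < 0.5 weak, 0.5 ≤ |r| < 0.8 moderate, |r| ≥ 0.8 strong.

strong positive

r = 0.92 > 0 so the relationship is positive.
|r| = 0.92, which falls in the strong range.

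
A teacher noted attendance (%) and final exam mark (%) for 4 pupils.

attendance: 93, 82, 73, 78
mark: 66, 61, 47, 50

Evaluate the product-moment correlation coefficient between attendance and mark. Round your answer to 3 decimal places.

n = 4, Σx = 326, Σy = 224, Σx² = 26786, Σy² = 12786, Σxy = 18471
nΣxy − ΣxΣy = 73884 − 73024 = 860
nΣx² − (Σx)² = 107144 − 106276 = 868; nΣy² − (Σy)² = 51144 − 50176 = 968
r = 860 / √(868 × 968) = 860 / 916.6373 ≈ 0.938

0.938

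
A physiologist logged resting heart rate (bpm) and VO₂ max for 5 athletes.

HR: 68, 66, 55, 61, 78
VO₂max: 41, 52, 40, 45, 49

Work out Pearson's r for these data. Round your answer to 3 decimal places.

n = 5, Σx = 328, Σy = 227, Σx² = 21810, Σy² = 10411, Σxy = 14987
nΣxy − ΣxΣy = 74935 − 74456 = 479
nΣx² − (Σx)² = 109050 − 107584 = 1466; nΣy² − (Σy)² = 52055 − 51529 = 526
r = 479 / √(1466 × 526) = 479 / 878.1321 ≈ 0.545

0.545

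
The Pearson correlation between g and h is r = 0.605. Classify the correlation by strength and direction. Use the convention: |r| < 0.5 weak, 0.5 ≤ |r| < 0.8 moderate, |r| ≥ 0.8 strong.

r = 0.605 > 0 so the relationship is positive.
|r| = 0.605, which falls in the moderate range.

moderate positive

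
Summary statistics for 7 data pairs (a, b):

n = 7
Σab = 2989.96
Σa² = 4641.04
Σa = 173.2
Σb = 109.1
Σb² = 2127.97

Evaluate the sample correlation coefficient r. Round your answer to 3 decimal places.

0.745

r = (nΣab − ΣaΣb) / √[(nΣa² − (Σa)²)(nΣb² − (Σb)²)]
Numerator: 7×2989.96 − 173.2×109.1 = 2033.6
Denominator: √[(32487.28 − 29998.24)(14895.79 − 11902.81)] = √[2489.04 × 2992.98] = 2729.4041
r = 2033.6 / 2729.4041 ≈ 0.745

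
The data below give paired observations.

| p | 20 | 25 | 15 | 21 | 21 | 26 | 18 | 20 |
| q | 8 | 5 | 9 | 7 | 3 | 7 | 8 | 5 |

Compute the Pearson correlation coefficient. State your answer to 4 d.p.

-0.4647

n = 8, Σp = 166, Σq = 52, Σp² = 3532, Σq² = 366, Σpq = 1056
nΣpq − ΣpΣq = 8448 − 8632 = -184
nΣp² − (Σp)² = 28256 − 27556 = 700; nΣq² − (Σq)² = 2928 − 2704 = 224
r = -184 / √(700 × 224) = -184 / 395.9798 ≈ -0.4647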